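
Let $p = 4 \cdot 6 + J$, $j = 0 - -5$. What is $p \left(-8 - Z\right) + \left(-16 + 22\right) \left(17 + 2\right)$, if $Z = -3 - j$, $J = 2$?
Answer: $114$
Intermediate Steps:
$j = 5$ ($j = 0 + 5 = 5$)
$p = 26$ ($p = 4 \cdot 6 + 2 = 24 + 2 = 26$)
$Z = -8$ ($Z = -3 - 5 = -8$)
$p \left(-8 - Z\right) + \left(-16 + 22\right) \left(17 + 2\right) = 26 \left(-8 - -8\right) + \left(-16 + 22\right) \left(17 + 2\right) = 26 \left(-8 + 8\right) + 6 \cdot 19 = 26 \cdot 0 + 114 = 0 + 114 = 114$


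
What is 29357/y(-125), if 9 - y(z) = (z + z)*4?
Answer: 29357/1009 ≈ 29.095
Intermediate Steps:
y(z) = 9 - 8*z (y(z) = 9 - (z + z)*4 = 9 - 2*z*4 = 9 - 8*z)
29357/y(-125) = 29357/(9 - 8*(-125)) = 29357/(9 + 1000) = 29357/1009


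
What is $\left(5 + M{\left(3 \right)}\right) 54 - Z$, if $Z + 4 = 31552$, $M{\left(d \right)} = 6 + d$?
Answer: $-30792$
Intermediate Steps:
$Z = 31548$ ($Z = -4 + 31552 = 31548$)
$\left(5 + M{\left(3 \right)}\right) 54 - Z = \left(5 + \left(6 + 3\right)\right) 54 - 31548 = \left(5 + 9\right) 54 - 31548 = 14 \cdot 54 - 31548 = 756 - 31548 = -30792$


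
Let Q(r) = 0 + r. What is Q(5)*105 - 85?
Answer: 440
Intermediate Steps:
Q(r) = r
Q(5)*105 - 85 = 5*105 - 85 = 525 - 85 = 440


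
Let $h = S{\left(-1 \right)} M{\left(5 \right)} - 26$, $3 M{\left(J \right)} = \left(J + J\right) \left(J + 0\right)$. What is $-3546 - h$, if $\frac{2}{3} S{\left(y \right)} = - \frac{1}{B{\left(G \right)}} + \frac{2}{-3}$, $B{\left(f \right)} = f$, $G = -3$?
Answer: $- \frac{10535}{3} \approx -3511.7$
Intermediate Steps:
$S{\left(y \right)} = - \frac{1}{2}$ ($S{\left(y \right)} = \frac{3 \left(- \frac{1}{-3} + \frac{2}{-3}\right)}{2} = \frac{3 \left(\left(-1\right) \left(- \frac{1}{3}\right) + 2 \left(- \frac{1}{3}\right)\right)}{2} = \frac{3 \left(\frac{1}{3} - \frac{2}{3}\right)}{2} = \frac{3}{2} \left(- \frac{1}{3}\right) = - \frac{1}{2}$)
$M{\left(J \right)} = \frac{2 J^{2}}{3}$ ($M{\left(J \right)} = \frac{\left(J + J\right) \left(J + 0\right)}{3} = \frac{2 J J}{3} = \frac{2 J^{2}}{3}$)
$h = - \frac{103}{3}$ ($h = - \frac{\frac{2}{3} \cdot 5^{2}}{2} - 26 = - \frac{\frac{2}{3} \cdot 25}{2} - 26 = \left(- \frac{1}{2}\right) \frac{50}{3} - 26 = - \frac{25}{3} - 26 = - \frac{103}{3} \approx -34.333$)
$-3546 - h = -3546 - - \frac{103}{3} = -3546 + \frac{103}{3} = - \frac{10535}{3}$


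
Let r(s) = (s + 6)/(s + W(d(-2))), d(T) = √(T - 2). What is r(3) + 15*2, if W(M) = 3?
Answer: 63/2 ≈ 31.500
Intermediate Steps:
d(T) = √(-2 + T)
r(s) = (6 + s)/(3 + s) (r(s) = (s + 6)/(s + 3) = (6 + s)/(3 + s))
r(3) + 15*2 = (6 + 3)/(3 + 3) + 15*2 = 9/6 + 30 = (⅙)*9 + 30 = 3/2 + 30 = 63/2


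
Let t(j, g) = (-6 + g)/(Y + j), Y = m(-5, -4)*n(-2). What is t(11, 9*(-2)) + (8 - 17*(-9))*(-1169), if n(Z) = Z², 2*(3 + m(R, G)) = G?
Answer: -564619/3 ≈ -1.8821e+5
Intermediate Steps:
m(R, G) = -3 + G/2
Y = -20 (Y = (-3 + (½)*(-4))*(-2)² = (-3 - 2)*4 = -5*4 = -20)
t(j, g) = (-6 + g)/(-20 + j)
t(11, 9*(-2)) + (8 - 17*(-9))*(-1169) = (-6 + 9*(-2))/(-20 + 11) + (8 - 17*(-9))*(-1169) = (-6 - 18)/(-9) + (8 + 153)*(-1169) = -⅑*(-24) + 161*(-1169) = 8/3 - 188209 = -564619/3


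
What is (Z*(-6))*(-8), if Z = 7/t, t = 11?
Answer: 336/11 ≈ 30.545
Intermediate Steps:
Z = 7/11 ≈ 0.63636
(Z*(-6))*(-8) = ((7/11)*(-6))*(-8) = -42/11*(-8) = 336/11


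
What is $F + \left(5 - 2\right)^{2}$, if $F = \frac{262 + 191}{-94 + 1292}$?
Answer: $\frac{11235}{1198} \approx 9.3781$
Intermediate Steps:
$F = \frac{453}{1198} \approx 0.37813$
$F + \left(5 - 2\right)^{2} = \frac{453}{1198} + \left(5 - 2\right)^{2} = \frac{453}{1198} + 3^{2} = \frac{453}{1198} + 9 = \frac{11235}{1198}$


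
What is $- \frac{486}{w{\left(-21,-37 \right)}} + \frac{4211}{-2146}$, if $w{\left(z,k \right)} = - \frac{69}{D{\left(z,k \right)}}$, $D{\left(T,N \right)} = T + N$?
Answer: $- \frac{20260669}{49358} \approx -410.48$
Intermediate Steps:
$D{\left(T,N \right)} = N + T$
$w{\left(z,k \right)} = - \frac{69}{k + z}$
$- \frac{486}{w{\left(-21,-37 \right)}} + \frac{4211}{-2146} = - \frac{486}{\left(-69\right) \frac{1}{-37 - 21}} + \frac{4211}{-2146} = - \frac{486}{\left(-69\right) \frac{1}{-58}} + 4211 \left(- \frac{1}{2146}\right) = - \frac{486}{\left(-69\right) \left(- \frac{1}{58}\right)} - \frac{4211}{2146} = - \frac{486}{\frac{69}{58}} - \frac{4211}{2146} = \left(-486\right) \frac{58}{69} - \frac{4211}{2146} = - \frac{9396}{23} - \frac{4211}{2146} = - \frac{20260669}{49358}$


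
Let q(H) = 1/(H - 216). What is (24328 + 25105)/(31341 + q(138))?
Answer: 3855774/2444597 ≈ 1.5773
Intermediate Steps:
q(H) = 1/(-216 + H)
(24328 + 25105)/(31341 + q(138)) = (24328 + 25105)/(31341 + 1/(-216 + 138)) = 49433/(31341 + 1/(-78)) = 49433/(31341 - 1/78) = 49433/(2444597/78) = 49433*(78/2444597) = 3855774/2444597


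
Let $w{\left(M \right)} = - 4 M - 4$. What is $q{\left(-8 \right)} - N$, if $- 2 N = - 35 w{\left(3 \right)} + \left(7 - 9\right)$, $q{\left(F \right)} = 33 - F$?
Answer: $320$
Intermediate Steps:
$w{\left(M \right)} = -4 - 4 M$
$N = -279$ ($N = - \frac{- 35 \left(-4 - 12\right) + \left(7 - 9\right)}{2} = - \frac{- 35 \left(-4 - 12\right) - 2}{2} = - \frac{\left(-35\right) \left(-16\right) - 2}{2} = - \frac{560 - 2}{2} = \left(- \frac{1}{2}\right) 558 = -279$)
$q{\left(-8 \right)} - N = \left(33 - -8\right) - -279 = \left(33 + 8\right) + 279 = 41 + 279 = 320$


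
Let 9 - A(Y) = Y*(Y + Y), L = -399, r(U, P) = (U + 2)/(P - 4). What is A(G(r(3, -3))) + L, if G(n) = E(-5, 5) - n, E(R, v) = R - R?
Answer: -19160/49 ≈ -391.02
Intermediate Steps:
E(R, v) = 0
r(U, P) = (2 + U)/(-4 + P)
G(n) = -n (G(n) = 0 - n = -n)
A(Y) = 9 - 2*Y**2 (A(Y) = 9 - Y*(Y + Y) = 9 - Y*2*Y = 9 - 2*Y**2)
A(G(r(3, -3))) + L = (9 - 2*(2 + 3)**2/(-4 - 3)**2) - 399 = (9 - 2*(-5/(-7))**2) - 399 = (9 - 2*(-(-1)*5/7)**2) - 399 = (9 - 2*(-1*(-5/7))**2) - 399 = (9 - 2*(5/7)**2) - 399 = (9 - 2*25/49) - 399 = (9 - 50/49) - 399 = 391/49 - 399 = -19160/49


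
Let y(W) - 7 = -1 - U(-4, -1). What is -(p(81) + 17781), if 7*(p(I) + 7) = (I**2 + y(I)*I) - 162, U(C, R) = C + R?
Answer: -131708/7 ≈ -18815.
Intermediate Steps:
y(W) = 11 (y(W) = 7 + (-1 - (-4 - 1)) = 7 + (-1 - 1*(-5)) = 7 + (-1 + 5) = 7 + 4 = 11)
p(I) = -211/7 + I**2/7 + 11*I/7 (p(I) = -7 + ((I**2 + 11*I) - 162)/7 = -7 + (-162 + I**2 + 11*I)/7 = -7 + (-162/7 + I**2/7 + 11*I/7) = -211/7 + I**2/7 + 11*I/7)
-(p(81) + 17781) = -((-211/7 + (1/7)*81**2 + (11/7)*81) + 17781) = -((-211/7 + (1/7)*6561 + 891/7) + 17781) = -((-211/7 + 6561/7 + 891/7) + 17781) = -(7241/7 + 17781) = -1*131708/7 = -131708/7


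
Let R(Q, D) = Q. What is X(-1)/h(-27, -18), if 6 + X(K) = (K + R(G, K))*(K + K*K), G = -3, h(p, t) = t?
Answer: ⅓ ≈ 0.33333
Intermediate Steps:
X(K) = -6 + (-3 + K)*(K + K²) (X(K) = -6 + (K - 3)*(K + K*K) = -6 + (-3 + K)*(K + K²))
X(-1)/h(-27, -18) = (-6 + (-1)³ - 3*(-1) - 2*(-1)²)/(-18) = (-6 - 1 + 3 - 2*1)*(-1/18) = (-6 - 1 + 3 - 2)*(-1/18) = -6*(-1/18) = ⅓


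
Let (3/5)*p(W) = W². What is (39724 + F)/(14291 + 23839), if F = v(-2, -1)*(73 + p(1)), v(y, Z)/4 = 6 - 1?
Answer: 61826/57195 ≈ 1.0810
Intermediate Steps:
p(W) = 5*W²/3
v(y, Z) = 20 (v(y, Z) = 4*(6 - 1) = 4*5 = 20)
F = 4480/3 (F = 20*(73 + (5/3)*1²) = 20*(73 + (5/3)*1) = 20*(73 + 5/3) = 20*(224/3) = 4480/3 ≈ 1493.3)
(39724 + F)/(14291 + 23839) = (39724 + 4480/3)/(14291 + 23839) = (123652/3)/38130 = (123652/3)*(1/38130) = 61826/57195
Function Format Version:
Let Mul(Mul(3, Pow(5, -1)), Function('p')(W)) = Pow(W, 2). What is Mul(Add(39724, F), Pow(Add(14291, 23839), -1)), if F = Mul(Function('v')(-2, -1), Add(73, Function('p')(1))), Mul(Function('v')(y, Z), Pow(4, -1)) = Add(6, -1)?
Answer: Rational(61826, 57195) ≈ 1.0810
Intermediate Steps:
Function('p')(W) = Mul(Rational(5, 3), Pow(W, 2))
Function('v')(y, Z) = 20 (Function('v')(y, Z) = Mul(4, Add(6, -1)) = Mul(4, 5) = 20)
F = Rational(4480, 3) (F = Mul(20, Add(73, Mul(Rational(5, 3), Pow(1, 2)))) = Mul(20, Add(73, Mul(Rational(5, 3), 1))) = Mul(20, Add(73, Rational(5, 3))) = Mul(20, Rational(224, 3)) = Rational(4480, 3) ≈ 1493.3)
Mul(Add(39724, F), Pow(Add(14291, 23839), -1)) = Mul(Add(39724, Rational(4480, 3)), Pow(Add(14291, 23839), -1)) = Mul(Rational(123652, 3), Pow(38130, -1)) = Mul(Rational(123652, 3), Rational(1, 38130)) = Rational(61826, 57195)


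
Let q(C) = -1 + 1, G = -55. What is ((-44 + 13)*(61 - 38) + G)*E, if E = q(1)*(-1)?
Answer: 0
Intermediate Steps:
q(C) = 0
E = 0 (E = 0*(-1) = 0)
((-44 + 13)*(61 - 38) + G)*E = ((-44 + 13)*(61 - 38) - 55)*0 = (-31*23 - 55)*0 = (-713 - 55)*0 = -768*0 = 0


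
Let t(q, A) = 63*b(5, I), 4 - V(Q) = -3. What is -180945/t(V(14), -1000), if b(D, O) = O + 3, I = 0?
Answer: -20105/21 ≈ -957.38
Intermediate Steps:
V(Q) = 7 (V(Q) = 4 - 1*(-3) = 4 + 3 = 7)
b(D, O) = 3 + O
t(q, A) = 189 (t(q, A) = 63*(3 + 0) = 63*3 = 189)
-180945/t(V(14), -1000) = -180945/189 = -180945*1/189 = -20105/21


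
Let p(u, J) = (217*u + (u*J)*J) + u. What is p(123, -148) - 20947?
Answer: 2700059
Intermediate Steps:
p(u, J) = 218*u + u*J² (p(u, J) = (217*u + (J*u)*J) + u = (217*u + u*J²) + u = 218*u + u*J²)
p(123, -148) - 20947 = 123*(218 + (-148)²) - 20947 = 123*(218 + 21904) - 20947 = 123*22122 - 20947 = 2721006 - 20947 = 2700059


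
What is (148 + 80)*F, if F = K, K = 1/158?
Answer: 114/79 ≈ 1.4430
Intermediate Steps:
K = 1/158 ≈ 0.0063291
F = 1/158 ≈ 0.0063291
(148 + 80)*F = (148 + 80)*(1/158) = 228*(1/158) = 114/79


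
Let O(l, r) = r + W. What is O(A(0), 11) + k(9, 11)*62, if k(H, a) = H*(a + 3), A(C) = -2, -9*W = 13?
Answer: 70394/9 ≈ 7821.6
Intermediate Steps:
W = -13/9 (W = -1/9*13 = -13/9 ≈ -1.4444)
k(H, a) = H*(3 + a)
O(l, r) = -13/9 + r (O(l, r) = r - 13/9 = -13/9 + r)
O(A(0), 11) + k(9, 11)*62 = (-13/9 + 11) + (9*(3 + 11))*62 = 86/9 + (9*14)*62 = 86/9 + 126*62 = 86/9 + 7812 = 70394/9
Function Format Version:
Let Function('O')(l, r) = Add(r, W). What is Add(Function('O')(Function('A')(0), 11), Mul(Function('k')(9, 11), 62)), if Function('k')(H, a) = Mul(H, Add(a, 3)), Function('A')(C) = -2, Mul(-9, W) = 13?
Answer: Rational(70394, 9) ≈ 7821.6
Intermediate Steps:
W = Rational(-13, 9) (W = Mul(Rational(-1, 9), 13) = Rational(-13, 9) ≈ -1.4444)
Function('k')(H, a) = Mul(H, Add(3, a))
Function('O')(l, r) = Add(Rational(-13, 9), r) (Function('O')(l, r) = Add(r, Rational(-13, 9)) = Add(Rational(-13, 9), r))
Add(Function('O')(Function('A')(0), 11), Mul(Function('k')(9, 11), 62)) = Add(Add(Rational(-13, 9), 11), Mul(Mul(9, Add(3, 11)), 62)) = Add(Rational(86, 9), Mul(Mul(9, 14), 62)) = Add(Rational(86, 9), Mul(126, 62)) = Add(Rational(86, 9), 7812) = Rational(70394, 9)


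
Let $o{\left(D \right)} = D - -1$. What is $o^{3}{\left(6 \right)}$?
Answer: $343$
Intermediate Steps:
$o{\left(D \right)} = 1 + D$ ($o{\left(D \right)} = D + 1 = 1 + D$)
$o^{3}{\left(6 \right)} = \left(1 + 6\right)^{3} = 7^{3} = 343$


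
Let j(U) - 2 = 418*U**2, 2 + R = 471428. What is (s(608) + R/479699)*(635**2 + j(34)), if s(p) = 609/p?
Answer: 46639672683915/26514272 ≈ 1.7590e+6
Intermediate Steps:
R = 471426 (R = -2 + 471428 = 471426)
j(U) = 2 + 418*U**2
(s(608) + R/479699)*(635**2 + j(34)) = (609/608 + 471426/479699)*(635**2 + (2 + 418*34**2)) = (609*(1/608) + 471426*(1/479699))*(403225 + (2 + 418*1156)) = (609/608 + 471426/479699)*(403225 + (2 + 483208)) = 578763699*(403225 + 483210)/291656992 = (578763699/291656992)*886435 = 46639672683915/26514272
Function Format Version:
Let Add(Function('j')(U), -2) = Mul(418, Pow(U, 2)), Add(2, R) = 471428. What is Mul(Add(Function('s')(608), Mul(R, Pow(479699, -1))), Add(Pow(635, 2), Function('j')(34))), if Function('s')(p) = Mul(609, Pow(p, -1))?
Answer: Rational(46639672683915, 26514272) ≈ 1.7590e+6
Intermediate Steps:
R = 471426 (R = Add(-2, 471428) = 471426)
Function('j')(U) = Add(2, Mul(418, Pow(U, 2)))
Mul(Add(Function('s')(608), Mul(R, Pow(479699, -1))), Add(Pow(635, 2), Function('j')(34))) = Mul(Add(Mul(609, Pow(608, -1)), Mul(471426, Pow(479699, -1))), Add(Pow(635, 2), Add(2, Mul(418, Pow(34, 2))))) = Mul(Add(Mul(609, Rational(1, 608)), Mul(471426, Rational(1, 479699))), Add(403225, Add(2, Mul(418, 1156)))) = Mul(Add(Rational(609, 608), Rational(471426, 479699)), Add(403225, Add(2, 483208))) = Mul(Rational(578763699, 291656992), Add(403225, 483210)) = Mul(Rational(578763699, 291656992), 886435) = Rational(46639672683915, 26514272)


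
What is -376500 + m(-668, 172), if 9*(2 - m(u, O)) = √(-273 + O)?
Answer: -376498 - I*√101/9 ≈ -3.765e+5 - 1.1167*I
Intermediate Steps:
m(u, O) = 2 - √(-273 + O)/9
-376500 + m(-668, 172) = -376500 + (2 - √(-273 + 172)/9) = -376500 + (2 - I*√101/9) = -376498 - I*√101/9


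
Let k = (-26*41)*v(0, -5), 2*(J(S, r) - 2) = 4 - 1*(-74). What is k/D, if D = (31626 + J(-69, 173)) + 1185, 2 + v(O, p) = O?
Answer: 533/8213 ≈ 0.064897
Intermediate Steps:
J(S, r) = 41 (J(S, r) = 2 + (4 - 1*(-74))/2 = 2 + (4 + 74)/2 = 2 + (1/2)*78 = 2 + 39 = 41)
v(O, p) = -2 + O
k = 2132 (k = (-26*41)*(-2 + 0) = -1066*(-2) = 2132)
D = 32852 (D = (31626 + 41) + 1185 = 31667 + 1185 = 32852)
k/D = 2132/32852 = 2132*(1/32852) = 533/8213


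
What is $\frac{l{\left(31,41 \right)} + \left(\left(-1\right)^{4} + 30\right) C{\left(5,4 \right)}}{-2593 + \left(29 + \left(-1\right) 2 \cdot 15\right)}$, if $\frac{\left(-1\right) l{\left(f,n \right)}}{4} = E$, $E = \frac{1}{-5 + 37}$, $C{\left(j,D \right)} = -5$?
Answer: $\frac{1241}{20752} \approx 0.059801$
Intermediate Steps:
$E = \frac{1}{32} \approx 0.03125$
$l{\left(f,n \right)} = - \frac{1}{8}$ ($l{\left(f,n \right)} = \left(-4\right) \frac{1}{32} = - \frac{1}{8}$)
$\frac{l{\left(31,41 \right)} + \left(\left(-1\right)^{4} + 30\right) C{\left(5,4 \right)}}{-2593 + \left(29 + \left(-1\right) 2 \cdot 15\right)} = \frac{- \frac{1}{8} + \left(\left(-1\right)^{4} + 30\right) \left(-5\right)}{-2593 + \left(29 + \left(-1\right) 2 \cdot 15\right)} = \frac{- \frac{1}{8} + \left(1 + 30\right) \left(-5\right)}{-2593 + \left(29 - 30\right)} = \frac{- \frac{1}{8} + 31 \left(-5\right)}{-2593 + \left(29 - 30\right)} = \frac{- \frac{1}{8} - 155}{-2593 - 1} = - \frac{1241}{8 \left(-2594\right)} = \left(- \frac{1241}{8}\right) \left(- \frac{1}{2594}\right) = \frac{1241}{20752}$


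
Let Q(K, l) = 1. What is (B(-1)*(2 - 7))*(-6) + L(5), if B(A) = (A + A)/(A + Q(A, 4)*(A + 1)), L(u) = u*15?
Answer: 135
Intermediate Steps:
L(u) = 15*u
B(A) = 2*A/(1 + 2*A) (B(A) = (A + A)/(A + 1*(A + 1)) = (2*A)/(A + 1*(1 + A)) = (2*A)/(A + (1 + A)) = (2*A)/(1 + 2*A) = 2*A/(1 + 2*A))
(B(-1)*(2 - 7))*(-6) + L(5) = ((2*(-1)/(1 + 2*(-1)))*(2 - 7))*(-6) + 15*5 = ((2*(-1)/(1 - 2))*(-5))*(-6) + 75 = ((2*(-1)/(-1))*(-5))*(-6) + 75 = ((2*(-1)*(-1))*(-5))*(-6) + 75 = (2*(-5))*(-6) + 75 = -10*(-6) + 75 = 60 + 75 = 135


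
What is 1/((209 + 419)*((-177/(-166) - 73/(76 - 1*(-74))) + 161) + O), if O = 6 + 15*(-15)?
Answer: 6225/630299849 ≈ 9.8763e-6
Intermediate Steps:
O = -219 (O = 6 - 225 = -219)
1/((209 + 419)*((-177/(-166) - 73/(76 - 1*(-74))) + 161) + O) = 1/((209 + 419)*((-177/(-166) - 73/(76 - 1*(-74))) + 161) - 219) = 1/(628*((-177*(-1/166) - 73/(76 + 74)) + 161) - 219) = 1/(628*((177/166 - 73/150) + 161) - 219) = 1/(628*(3608/6225 + 161) - 219) = 1/(628*(1005833/6225) - 219) = 1/(631663124/6225 - 219) = 1/(630299849/6225) = 6225/630299849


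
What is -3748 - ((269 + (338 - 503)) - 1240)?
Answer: -2612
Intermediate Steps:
-3748 - ((269 + (338 - 503)) - 1240) = -3748 - ((269 - 165) - 1240) = -3748 - (104 - 1240) = -3748 - 1*(-1136) = -3748 + 1136 = -2612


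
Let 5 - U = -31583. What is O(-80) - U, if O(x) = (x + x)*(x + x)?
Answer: -5988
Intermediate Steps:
U = 31588 (U = 5 - 1*(-31583) = 5 + 31583 = 31588)
O(x) = 4*x**2 (O(x) = (2*x)*(2*x) = 4*x**2)
O(-80) - U = 4*(-80)**2 - 1*31588 = 4*6400 - 31588 = 25600 - 31588 = -5988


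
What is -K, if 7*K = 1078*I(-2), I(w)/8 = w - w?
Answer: 0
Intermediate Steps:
I(w) = 0 (I(w) = 8*(w - w) = 8*0 = 0)
K = 0 (K = (1078*0)/7 = (1/7)*0 = 0)
-K = -1*0 = 0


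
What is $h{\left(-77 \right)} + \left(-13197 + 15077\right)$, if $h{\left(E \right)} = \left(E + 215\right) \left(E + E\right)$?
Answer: $-19372$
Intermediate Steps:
$h{\left(E \right)} = 2 E \left(215 + E\right)$ ($h{\left(E \right)} = \left(215 + E\right) 2 E = 2 E \left(215 + E\right)$)
$h{\left(-77 \right)} + \left(-13197 + 15077\right) = 2 \left(-77\right) \left(215 - 77\right) + \left(-13197 + 15077\right) = 2 \left(-77\right) 138 + 1880 = -21252 + 1880 = -19372$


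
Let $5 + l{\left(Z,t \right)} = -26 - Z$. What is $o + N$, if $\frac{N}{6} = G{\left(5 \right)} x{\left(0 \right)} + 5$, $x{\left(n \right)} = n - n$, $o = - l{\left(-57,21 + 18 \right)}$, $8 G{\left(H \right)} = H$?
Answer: $4$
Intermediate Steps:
$G{\left(H \right)} = \frac{H}{8}$
$l{\left(Z,t \right)} = -31 - Z$ ($l{\left(Z,t \right)} = -5 - \left(26 + Z\right) = -31 - Z$)
$o = -26$ ($o = - (-31 - -57) = - (-31 + 57) = \left(-1\right) 26 = -26$)
$x{\left(n \right)} = 0$
$N = 30$ ($N = 6 \left(\frac{1}{8} \cdot 5 \cdot 0 + 5\right) = 6 \left(\frac{5}{8} \cdot 0 + 5\right) = 6 \left(0 + 5\right) = 6 \cdot 5 = 30$)
$o + N = -26 + 30 = 4$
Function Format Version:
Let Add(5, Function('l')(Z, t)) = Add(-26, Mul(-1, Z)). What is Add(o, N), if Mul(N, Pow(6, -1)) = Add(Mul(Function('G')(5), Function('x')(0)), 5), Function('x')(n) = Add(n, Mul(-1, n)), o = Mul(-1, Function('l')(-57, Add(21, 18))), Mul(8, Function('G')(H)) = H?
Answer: 4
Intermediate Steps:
Function('G')(H) = Mul(Rational(1, 8), H)
Function('l')(Z, t) = Add(-31, Mul(-1, Z)) (Function('l')(Z, t) = Add(-5, Add(-26, Mul(-1, Z))) = Add(-31, Mul(-1, Z)))
o = -26 (o = Mul(-1, Add(-31, Mul(-1, -57))) = Mul(-1, Add(-31, 57)) = Mul(-1, 26) = -26)
Function('x')(n) = 0
N = 30 (N = Mul(6, Add(Mul(Mul(Rational(1, 8), 5), 0), 5)) = Mul(6, Add(Mul(Rational(5, 8), 0), 5)) = Mul(6, Add(0, 5)) = Mul(6, 5) = 30)
Add(o, N) = Add(-26, 30) = 4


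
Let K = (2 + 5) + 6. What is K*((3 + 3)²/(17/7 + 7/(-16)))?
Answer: 52416/223 ≈ 235.05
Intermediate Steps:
K = 13 (K = 7 + 6 = 13)
K*((3 + 3)²/(17/7 + 7/(-16))) = 13*((3 + 3)²/(17/7 + 7/(-16))) = 13*(6²/(17*(⅐) + 7*(-1/16))) = 13*(36/(17/7 - 7/16)) = 13*(36/(223/112)) = 13*(36*(112/223)) = 13*(4032/223) = 52416/223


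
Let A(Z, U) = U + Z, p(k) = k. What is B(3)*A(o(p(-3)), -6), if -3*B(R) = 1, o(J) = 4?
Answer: ⅔ ≈ 0.66667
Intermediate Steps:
B(R) = -⅓ (B(R) = -⅓*1 = -⅓)
B(3)*A(o(p(-3)), -6) = -(-6 + 4)/3 = -⅓*(-2) = ⅔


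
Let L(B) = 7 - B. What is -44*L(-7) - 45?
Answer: -661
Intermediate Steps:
-44*L(-7) - 45 = -44*(7 - 1*(-7)) - 45 = -44*(7 + 7) - 45 = -44*14 - 45 = -616 - 45 = -661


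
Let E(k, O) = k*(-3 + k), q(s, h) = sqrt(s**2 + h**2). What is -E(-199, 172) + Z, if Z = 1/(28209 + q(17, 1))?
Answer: -31987453595209/795747391 - sqrt(290)/795747391 ≈ -40198.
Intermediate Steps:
q(s, h) = sqrt(h**2 + s**2)
Z = 1/(28209 + sqrt(290)) (Z = 1/(28209 + sqrt(1**2 + 17**2)) = 1/(28209 + sqrt(1 + 289)) = 1/(28209 + sqrt(290)) ≈ 3.5428e-5)
-E(-199, 172) + Z = -(-199)*(-3 - 199) + (28209/795747391 - sqrt(290)/795747391) = -(-199)*(-202) + (28209/795747391 - sqrt(290)/795747391) = -1*40198 + (28209/795747391 - sqrt(290)/795747391) = -40198 + (28209/795747391 - sqrt(290)/795747391) = -31987453595209/795747391 - sqrt(290)/795747391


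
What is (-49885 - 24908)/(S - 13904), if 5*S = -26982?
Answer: 373965/96502 ≈ 3.8752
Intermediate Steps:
S = -26982/5 (S = (1/5)*(-26982) = -26982/5 ≈ -5396.4)
(-49885 - 24908)/(S - 13904) = (-49885 - 24908)/(-26982/5 - 13904) = -74793/(-96502/5) = -74793*(-5/96502) = 373965/96502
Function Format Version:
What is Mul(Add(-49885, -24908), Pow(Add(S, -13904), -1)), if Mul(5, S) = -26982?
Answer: Rational(373965, 96502) ≈ 3.8752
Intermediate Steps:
S = Rational(-26982, 5) (S = Mul(Rational(1, 5), -26982) = Rational(-26982, 5) ≈ -5396.4)
Mul(Add(-49885, -24908), Pow(Add(S, -13904), -1)) = Mul(Add(-49885, -24908), Pow(Add(Rational(-26982, 5), -13904), -1)) = Mul(-74793, Pow(Rational(-96502, 5), -1)) = Mul(-74793, Rational(-5, 96502)) = Rational(373965, 96502)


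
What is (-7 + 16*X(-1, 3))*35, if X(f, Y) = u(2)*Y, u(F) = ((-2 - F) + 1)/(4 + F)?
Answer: -1085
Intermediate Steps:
u(F) = (-1 - F)/(4 + F)
X(f, Y) = -Y/2 (X(f, Y) = ((-1 - 1*2)/(4 + 2))*Y = ((-1 - 2)/6)*Y = ((⅙)*(-3))*Y = -Y/2)
(-7 + 16*X(-1, 3))*35 = (-7 + 16*(-½*3))*35 = (-7 + 16*(-3/2))*35 = (-7 - 24)*35 = -31*35 = -1085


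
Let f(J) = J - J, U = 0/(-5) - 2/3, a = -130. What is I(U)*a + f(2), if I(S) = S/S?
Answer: -130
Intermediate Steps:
U = -2/3 (U = 0*(-1/5) - 2*1/3 = 0 - 2/3 = -2/3 ≈ -0.66667)
I(S) = 1
f(J) = 0
I(U)*a + f(2) = 1*(-130) + 0 = -130 + 0 = -130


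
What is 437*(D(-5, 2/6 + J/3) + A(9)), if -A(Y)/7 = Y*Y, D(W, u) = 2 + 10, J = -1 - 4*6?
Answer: -242535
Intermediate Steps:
J = -25 (J = -1 - 24 = -25)
D(W, u) = 12
A(Y) = -7*Y² (A(Y) = -7*Y*Y = -7*Y²)
437*(D(-5, 2/6 + J/3) + A(9)) = 437*(12 - 7*9²) = 437*(12 - 7*81) = 437*(12 - 567) = 437*(-555) = -242535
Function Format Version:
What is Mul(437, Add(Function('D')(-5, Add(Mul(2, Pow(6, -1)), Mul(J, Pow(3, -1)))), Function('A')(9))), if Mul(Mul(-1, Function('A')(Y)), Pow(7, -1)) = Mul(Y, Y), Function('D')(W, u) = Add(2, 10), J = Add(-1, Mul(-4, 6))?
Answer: -242535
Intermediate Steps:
J = -25 (J = Add(-1, -24) = -25)
Function('D')(W, u) = 12
Function('A')(Y) = Mul(-7, Pow(Y, 2)) (Function('A')(Y) = Mul(-7, Mul(Y, Y)) = Mul(-7, Pow(Y, 2)))
Mul(437, Add(Function('D')(-5, Add(Mul(2, Pow(6, -1)), Mul(J, Pow(3, -1)))), Function('A')(9))) = Mul(437, Add(12, Mul(-7, Pow(9, 2)))) = Mul(437, Add(12, Mul(-7, 81))) = Mul(437, Add(12, -567)) = Mul(437, -555) = -242535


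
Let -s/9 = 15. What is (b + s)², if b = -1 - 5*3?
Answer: 22801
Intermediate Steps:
s = -135 (s = -9*15 = -135)
b = -16 (b = -1 - 1*15 = -1 - 15 = -16)
(b + s)² = (-16 - 135)² = (-151)² = 22801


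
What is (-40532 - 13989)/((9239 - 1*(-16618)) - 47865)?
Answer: 54521/22008 ≈ 2.4773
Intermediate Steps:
(-40532 - 13989)/((9239 - 1*(-16618)) - 47865) = -54521/((9239 + 16618) - 47865) = -54521/(25857 - 47865) = -54521/(-22008) = -54521*(-1/22008) = 54521/22008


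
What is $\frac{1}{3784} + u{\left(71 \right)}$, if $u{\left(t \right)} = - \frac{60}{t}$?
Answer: $- \frac{226969}{268664} \approx -0.84481$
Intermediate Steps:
$\frac{1}{3784} + u{\left(71 \right)} = \frac{1}{3784} - \frac{60}{71} = - \frac{226969}{268664}$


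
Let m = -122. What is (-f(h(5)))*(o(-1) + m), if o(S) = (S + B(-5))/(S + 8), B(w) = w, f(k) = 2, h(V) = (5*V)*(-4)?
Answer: 1720/7 ≈ 245.71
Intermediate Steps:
h(V) = -20*V
o(S) = (-5 + S)/(8 + S) (o(S) = (S - 5)/(S + 8) = (-5 + S)/(8 + S))
(-f(h(5)))*(o(-1) + m) = (-1*2)*((-5 - 1)/(8 - 1) - 122) = -2*(-6/7 - 122) = -2*(-860/7) = 1720/7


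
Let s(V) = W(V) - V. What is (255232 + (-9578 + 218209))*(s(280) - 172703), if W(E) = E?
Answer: -80110531689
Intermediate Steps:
s(V) = 0 (s(V) = V - V = 0)
(255232 + (-9578 + 218209))*(s(280) - 172703) = (255232 + (-9578 + 218209))*(0 - 172703) = (255232 + 208631)*(-172703) = 463863*(-172703) = -80110531689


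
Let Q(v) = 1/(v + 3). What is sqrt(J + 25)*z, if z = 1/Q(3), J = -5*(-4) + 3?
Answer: 24*sqrt(3) ≈ 41.569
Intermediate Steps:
Q(v) = 1/(3 + v)
J = 23 (J = 20 + 3 = 23)
z = 6 (z = 1/(1/(3 + 3)) = 1/(1/6) = 6)
sqrt(J + 25)*z = sqrt(23 + 25)*6 = sqrt(48)*6 = (4*sqrt(3))*6 = 24*sqrt(3)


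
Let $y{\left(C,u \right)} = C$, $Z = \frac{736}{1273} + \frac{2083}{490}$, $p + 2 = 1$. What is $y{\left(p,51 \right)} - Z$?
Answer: $- \frac{3636069}{623770} \approx -5.8292$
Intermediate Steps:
$p = -1$ ($p = -2 + 1 = -1$)
$Z = \frac{3012299}{623770}$ ($Z = 736 \cdot \frac{1}{1273} + 2083 \cdot \frac{1}{490} = \frac{736}{1273} + \frac{2083}{490} = \frac{3012299}{623770} \approx 4.8292$)
$y{\left(p,51 \right)} - Z = -1 - \frac{3012299}{623770} = - \frac{3636069}{623770}$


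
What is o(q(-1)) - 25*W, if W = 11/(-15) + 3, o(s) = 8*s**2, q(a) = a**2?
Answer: -146/3 ≈ -48.667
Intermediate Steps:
W = 34/15 (W = 11*(-1/15) + 3 = -11/15 + 3 = 34/15 ≈ 2.2667)
o(q(-1)) - 25*W = 8*((-1)**2)**2 - 25*34/15 = 8*1**2 - 170/3 = 8*1 - 170/3 = 8 - 170/3 = -146/3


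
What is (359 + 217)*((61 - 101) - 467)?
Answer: -292032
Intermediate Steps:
(359 + 217)*((61 - 101) - 467) = 576*(-40 - 467) = 576*(-507) = -292032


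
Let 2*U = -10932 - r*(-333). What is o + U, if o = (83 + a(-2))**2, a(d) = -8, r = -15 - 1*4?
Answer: -6009/2 ≈ -3004.5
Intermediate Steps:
r = -19 (r = -15 - 4 = -19)
U = -17259/2 (U = (-10932 - (-19)*(-333))/2 = (-10932 - 1*6327)/2 = (-10932 - 6327)/2 = (1/2)*(-17259) = -17259/2 ≈ -8629.5)
o = 5625 (o = (83 - 8)**2 = 75**2 = 5625)
o + U = 5625 - 17259/2 = -6009/2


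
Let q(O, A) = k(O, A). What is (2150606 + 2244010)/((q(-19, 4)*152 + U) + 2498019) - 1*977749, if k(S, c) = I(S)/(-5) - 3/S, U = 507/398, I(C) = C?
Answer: -4861611081436381/4972257529 ≈ -9.7775e+5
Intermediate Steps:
U = 507/398 (U = 507*(1/398) = 507/398 ≈ 1.2739)
k(S, c) = -3/S - S/5 (k(S, c) = S/(-5) - 3/S = S*(-1/5) - 3/S = -S/5 - 3/S = -3/S - S/5)
q(O, A) = -3/O - O/5
(2150606 + 2244010)/((q(-19, 4)*152 + U) + 2498019) - 1*977749 = (2150606 + 2244010)/(((-3/(-19) - 1/5*(-19))*152 + 507/398) + 2498019) - 1*977749 = 4394616/(((-3*(-1/19) + 19/5)*152 + 507/398) + 2498019) - 977749 = 4394616/(((3/19 + 19/5)*152 + 507/398) + 2498019) - 977749 = 4394616/(((376/95)*152 + 507/398) + 2498019) - 977749 = 4394616/((3008/5 + 507/398) + 2498019) - 977749 = 4394616/(1199719/1990 + 2498019) - 977749 = 4394616/(4972257529/1990) - 977749 = 4394616*(1990/4972257529) - 977749 = 8745285840/4972257529 - 977749 = -4861611081436381/4972257529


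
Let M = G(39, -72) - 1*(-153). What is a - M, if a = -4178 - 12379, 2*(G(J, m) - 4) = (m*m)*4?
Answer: -27082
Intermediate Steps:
G(J, m) = 4 + 2*m² (G(J, m) = 4 + ((m*m)*4)/2 = 4 + (m²*4)/2 = 4 + (4*m²)/2 = 4 + 2*m²)
M = 10525 (M = (4 + 2*(-72)²) - 1*(-153) = (4 + 2*5184) + 153 = (4 + 10368) + 153 = 10372 + 153 = 10525)
a = -16557
a - M = -16557 - 1*10525 = -16557 - 10525 = -27082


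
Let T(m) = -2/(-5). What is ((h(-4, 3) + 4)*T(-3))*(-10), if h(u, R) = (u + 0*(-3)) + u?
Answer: 16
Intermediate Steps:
h(u, R) = 2*u (h(u, R) = (u + 0) + u = u + u = 2*u)
T(m) = ⅖ (T(m) = -2*(-⅕) = ⅖)
((h(-4, 3) + 4)*T(-3))*(-10) = ((2*(-4) + 4)*(⅖))*(-10) = ((-8 + 4)*(⅖))*(-10) = -4*⅖*(-10) = -8/5*(-10) = 16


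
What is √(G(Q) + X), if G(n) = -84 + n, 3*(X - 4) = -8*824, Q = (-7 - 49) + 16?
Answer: 2*I*√5214/3 ≈ 48.139*I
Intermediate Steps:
Q = -40 (Q = -56 + 16 = -40)
X = -6580/3 (X = 4 + (-8*824)/3 = 4 + (⅓)*(-6592) = 4 - 6592/3 = -6580/3 ≈ -2193.3)
√(G(Q) + X) = √((-84 - 40) - 6580/3) = √(-124 - 6580/3) = √(-6952/3) = 2*I*√5214/3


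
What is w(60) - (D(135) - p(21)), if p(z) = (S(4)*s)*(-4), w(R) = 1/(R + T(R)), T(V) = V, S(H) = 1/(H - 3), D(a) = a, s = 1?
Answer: -16679/120 ≈ -138.99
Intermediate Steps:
S(H) = 1/(-3 + H)
w(R) = 1/(2*R) (w(R) = 1/(R + R) = 1/(2*R))
p(z) = -4 (p(z) = (1/(-3 + 4))*(-4) = (1/1)*(-4) = (1*1)*(-4) = 1*(-4) = -4)
w(60) - (D(135) - p(21)) = (1/2)/60 - (135 - 1*(-4)) = (1/2)*(1/60) - (135 + 4) = 1/120 - 1*139 = 1/120 - 139 = -16679/120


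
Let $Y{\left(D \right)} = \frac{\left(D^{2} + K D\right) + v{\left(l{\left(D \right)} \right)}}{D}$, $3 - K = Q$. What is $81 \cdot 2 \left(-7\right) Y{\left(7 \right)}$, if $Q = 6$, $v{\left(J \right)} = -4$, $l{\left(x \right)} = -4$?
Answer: $-3888$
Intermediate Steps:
$K = -3$ ($K = 3 - 6 = -3$)
$Y{\left(D \right)} = \frac{-4 + D^{2} - 3 D}{D}$ ($Y{\left(D \right)} = \frac{\left(D^{2} - 3 D\right) - 4}{D} = \frac{-4 + D^{2} - 3 D}{D}$)
$81 \cdot 2 \left(-7\right) Y{\left(7 \right)} = 81 \cdot 2 \left(-7\right) \left(-3 + 7 - \frac{4}{7}\right) = 81 \left(-14\right) \left(-3 + 7 - \frac{4}{7}\right) = - 1134 \left(-3 + 7 - \frac{4}{7}\right) = \left(-1134\right) \frac{24}{7} = -3888$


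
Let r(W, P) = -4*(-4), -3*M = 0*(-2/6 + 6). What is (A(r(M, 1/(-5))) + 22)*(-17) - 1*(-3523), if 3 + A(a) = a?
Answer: 2928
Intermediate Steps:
M = 0 (M = -0*(-2/6 + 6) = -0*(-2*1/6 + 6) = -0*(-1/3 + 6) = -0*17/3 = -1/3*0 = 0)
r(W, P) = 16
A(a) = -3 + a
(A(r(M, 1/(-5))) + 22)*(-17) - 1*(-3523) = ((-3 + 16) + 22)*(-17) - 1*(-3523) = (13 + 22)*(-17) + 3523 = 35*(-17) + 3523 = -595 + 3523 = 2928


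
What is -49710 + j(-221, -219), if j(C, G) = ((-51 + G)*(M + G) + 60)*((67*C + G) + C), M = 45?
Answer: -717268590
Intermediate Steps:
j(C, G) = (60 + (-51 + G)*(45 + G))*(G + 68*C) (j(C, G) = ((-51 + G)*(45 + G) + 60)*((67*C + G) + C) = (60 + (-51 + G)*(45 + G))*((G + 67*C) + C) = (60 + (-51 + G)*(45 + G))*(G + 68*C))
-49710 + j(-221, -219) = -49710 + ((-219)**3 - 151980*(-221) - 2235*(-219) - 6*(-219)**2 - 408*(-221)*(-219) + 68*(-221)*(-219)**2) = -49710 + (-10503459 + 33587580 + 489465 - 6*47961 - 19746792 + 68*(-221)*47961) = -49710 + (-10503459 + 33587580 + 489465 - 287766 - 19746792 - 720757908) = -49710 - 717218880 = -717268590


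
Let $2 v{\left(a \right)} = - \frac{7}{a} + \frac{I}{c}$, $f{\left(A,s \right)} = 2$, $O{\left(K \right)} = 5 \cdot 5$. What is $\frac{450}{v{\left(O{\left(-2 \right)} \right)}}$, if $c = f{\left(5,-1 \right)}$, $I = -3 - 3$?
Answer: $- \frac{11250}{41} \approx -274.39$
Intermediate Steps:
$O{\left(K \right)} = 25$
$I = -6$
$c = 2$
$v{\left(a \right)} = - \frac{3}{2} - \frac{7}{2 a}$ ($v{\left(a \right)} = \frac{- \frac{7}{a} - \frac{6}{2}}{2} = \frac{- \frac{7}{a} - 3}{2} = \frac{-3 - \frac{7}{a}}{2} = - \frac{3}{2} - \frac{7}{2 a}$)
$\frac{450}{v{\left(O{\left(-2 \right)} \right)}} = \frac{450}{\frac{1}{2} \cdot \frac{1}{25} \left(-7 - 75\right)} = \frac{450}{\frac{1}{2} \cdot \frac{1}{25} \left(-82\right)} = \frac{450}{- \frac{41}{25}} = 450 \left(- \frac{25}{41}\right) = - \frac{11250}{41}$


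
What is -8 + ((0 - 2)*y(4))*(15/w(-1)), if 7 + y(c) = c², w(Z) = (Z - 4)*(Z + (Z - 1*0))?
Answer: -35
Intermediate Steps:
w(Z) = 2*Z*(-4 + Z) (w(Z) = (-4 + Z)*(Z + (Z + 0)) = (-4 + Z)*(Z + Z) = (-4 + Z)*(2*Z) = 2*Z*(-4 + Z))
y(c) = -7 + c²
-8 + ((0 - 2)*y(4))*(15/w(-1)) = -8 + ((0 - 2)*(-7 + 4²))*(15/((2*(-1)*(-4 - 1)))) = -8 + (-2*(-7 + 16))*(15/((2*(-1)*(-5)))) = -8 + (-2*9)*(15/10) = -8 - 270/10 = -8 - 18*3/2 = -8 - 27 = -35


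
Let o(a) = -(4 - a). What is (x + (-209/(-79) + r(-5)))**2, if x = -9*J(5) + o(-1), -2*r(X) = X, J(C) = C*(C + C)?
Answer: 5051939929/24964 ≈ 2.0237e+5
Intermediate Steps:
J(C) = 2*C**2 (J(C) = C*(2*C) = 2*C**2)
o(a) = -4 + a
r(X) = -X/2
x = -455 (x = -18*5**2 + (-4 - 1) = -18*25 - 5 = -9*50 - 5 = -450 - 5 = -455)
(x + (-209/(-79) + r(-5)))**2 = (-455 + (-209/(-79) - 1/2*(-5)))**2 = (-455 + (-209*(-1/79) + 5/2))**2 = (-455 + (209/79 + 5/2))**2 = (-455 + 813/158)**2 = (-71077/158)**2 = 5051939929/24964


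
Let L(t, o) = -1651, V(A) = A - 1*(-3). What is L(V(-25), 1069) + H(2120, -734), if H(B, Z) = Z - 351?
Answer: -2736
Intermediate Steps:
V(A) = 3 + A (V(A) = A + 3 = 3 + A)
H(B, Z) = -351 + Z
L(V(-25), 1069) + H(2120, -734) = -1651 + (-351 - 734) = -1651 - 1085 = -2736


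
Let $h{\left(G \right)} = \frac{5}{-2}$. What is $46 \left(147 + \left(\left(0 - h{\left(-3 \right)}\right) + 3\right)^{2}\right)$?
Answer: $\frac{16307}{2} \approx 8153.5$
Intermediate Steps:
$h{\left(G \right)} = - \frac{5}{2}$ ($h{\left(G \right)} = 5 \left(- \frac{1}{2}\right) = - \frac{5}{2}$)
$46 \left(147 + \left(\left(0 - h{\left(-3 \right)}\right) + 3\right)^{2}\right) = 46 \left(147 + \left(\left(0 - - \frac{5}{2}\right) + 3\right)^{2}\right) = 46 \left(147 + \left(\left(0 + \frac{5}{2}\right) + 3\right)^{2}\right) = 46 \left(147 + \left(\frac{5}{2} + 3\right)^{2}\right) = 46 \left(147 + \left(\frac{11}{2}\right)^{2}\right) = 46 \left(147 + \frac{121}{4}\right) = 46 \cdot \frac{709}{4} = \frac{16307}{2}$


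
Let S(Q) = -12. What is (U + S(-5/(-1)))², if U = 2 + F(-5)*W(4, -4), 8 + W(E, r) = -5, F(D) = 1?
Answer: 529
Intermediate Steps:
W(E, r) = -13 (W(E, r) = -8 - 5 = -13)
U = -11 (U = 2 + 1*(-13) = 2 - 13 = -11)
(U + S(-5/(-1)))² = (-11 - 12)² = (-23)² = 529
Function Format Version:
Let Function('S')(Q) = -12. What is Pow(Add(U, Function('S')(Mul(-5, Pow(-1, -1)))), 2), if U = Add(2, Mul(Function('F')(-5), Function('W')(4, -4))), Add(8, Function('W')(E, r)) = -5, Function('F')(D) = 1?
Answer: 529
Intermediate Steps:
Function('W')(E, r) = -13 (Function('W')(E, r) = Add(-8, -5) = -13)
U = -11 (U = Add(2, Mul(1, -13)) = Add(2, -13) = -11)
Pow(Add(U, Function('S')(Mul(-5, Pow(-1, -1)))), 2) = Pow(Add(-11, -12), 2) = Pow(-23, 2) = 529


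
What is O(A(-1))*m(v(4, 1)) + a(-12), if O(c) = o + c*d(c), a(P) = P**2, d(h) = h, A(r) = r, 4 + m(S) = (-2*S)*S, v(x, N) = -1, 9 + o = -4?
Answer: 216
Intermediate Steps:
o = -13 (o = -9 - 4 = -13)
m(S) = -4 - 2*S**2 (m(S) = -4 + (-2*S)*S = -4 - 2*S**2)
O(c) = -13 + c**2 (O(c) = -13 + c*c = -13 + c**2)
O(A(-1))*m(v(4, 1)) + a(-12) = (-13 + (-1)**2)*(-4 - 2*(-1)**2) + (-12)**2 = (-13 + 1)*(-4 - 2*1) + 144 = -12*(-4 - 2) + 144 = -12*(-6) + 144 = 72 + 144 = 216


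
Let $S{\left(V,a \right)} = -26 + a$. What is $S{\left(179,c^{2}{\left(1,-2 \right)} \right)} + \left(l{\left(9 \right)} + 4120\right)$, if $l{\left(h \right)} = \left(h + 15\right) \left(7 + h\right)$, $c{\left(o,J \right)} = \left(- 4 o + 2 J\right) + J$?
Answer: $4578$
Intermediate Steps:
$c{\left(o,J \right)} = - 4 o + 3 J$
$l{\left(h \right)} = \left(7 + h\right) \left(15 + h\right)$ ($l{\left(h \right)} = \left(15 + h\right) \left(7 + h\right) = \left(7 + h\right) \left(15 + h\right)$)
$S{\left(179,c^{2}{\left(1,-2 \right)} \right)} + \left(l{\left(9 \right)} + 4120\right) = \left(-26 + \left(\left(-4\right) 1 + 3 \left(-2\right)\right)^{2}\right) + \left(\left(105 + 9^{2} + 22 \cdot 9\right) + 4120\right) = \left(-26 + \left(-4 - 6\right)^{2}\right) + \left(\left(105 + 81 + 198\right) + 4120\right) = \left(-26 + \left(-10\right)^{2}\right) + \left(384 + 4120\right) = \left(-26 + 100\right) + 4504 = 74 + 4504 = 4578$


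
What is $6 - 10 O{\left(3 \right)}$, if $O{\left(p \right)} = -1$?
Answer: $16$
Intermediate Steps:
$6 - 10 O{\left(3 \right)} = 6 - -10 = 6 + 10 = 16$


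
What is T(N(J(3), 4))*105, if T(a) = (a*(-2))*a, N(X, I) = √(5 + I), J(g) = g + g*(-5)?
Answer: -1890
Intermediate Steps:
J(g) = -4*g (J(g) = g - 5*g = -4*g)
T(a) = -2*a² (T(a) = (-2*a)*a = -2*a²)
T(N(J(3), 4))*105 = -2*(√(5 + 4))²*105 = -2*(√9)²*105 = -2*3²*105 = -2*9*105 = -18*105 = -1890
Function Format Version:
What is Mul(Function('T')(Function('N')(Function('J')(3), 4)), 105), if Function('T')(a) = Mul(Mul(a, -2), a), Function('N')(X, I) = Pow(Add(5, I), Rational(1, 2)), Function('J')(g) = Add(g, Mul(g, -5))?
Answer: -1890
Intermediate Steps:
Function('J')(g) = Mul(-4, g) (Function('J')(g) = Add(g, Mul(-5, g)) = Mul(-4, g))
Function('T')(a) = Mul(-2, Pow(a, 2)) (Function('T')(a) = Mul(Mul(-2, a), a) = Mul(-2, Pow(a, 2)))
Mul(Function('T')(Function('N')(Function('J')(3), 4)), 105) = Mul(Mul(-2, Pow(Pow(Add(5, 4), Rational(1, 2)), 2)), 105) = Mul(Mul(-2, Pow(Pow(9, Rational(1, 2)), 2)), 105) = Mul(Mul(-2, Pow(3, 2)), 105) = Mul(Mul(-2, 9), 105) = Mul(-18, 105) = -1890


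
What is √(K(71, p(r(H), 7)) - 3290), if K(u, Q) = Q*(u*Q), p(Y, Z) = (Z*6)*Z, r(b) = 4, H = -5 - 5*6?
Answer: √6133666 ≈ 2476.6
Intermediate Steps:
H = -35 (H = -5 - 30 = -35)
p(Y, Z) = 6*Z² (p(Y, Z) = (6*Z)*Z = 6*Z²)
K(u, Q) = u*Q² (K(u, Q) = Q*(Q*u) = u*Q²)
√(K(71, p(r(H), 7)) - 3290) = √(71*(6*7²)² - 3290) = √(71*(6*49)² - 3290) = √(71*294² - 3290) = √(71*86436 - 3290) = √(6136956 - 3290) = √6133666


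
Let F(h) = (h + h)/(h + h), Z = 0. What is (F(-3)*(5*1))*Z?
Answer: 0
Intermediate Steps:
F(h) = 1 (F(h) = (2*h)/((2*h)) = (2*h)*(1/(2*h)) = 1)
(F(-3)*(5*1))*Z = (1*(5*1))*0 = (1*5)*0 = 5*0 = 0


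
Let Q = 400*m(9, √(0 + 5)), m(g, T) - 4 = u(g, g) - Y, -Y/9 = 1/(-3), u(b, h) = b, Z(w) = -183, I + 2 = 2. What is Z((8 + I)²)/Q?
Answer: -183/4000 ≈ -0.045750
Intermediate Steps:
I = 0 (I = -2 + 2 = 0)
Y = 3 (Y = -9/(-3) = -9*(-⅓) = 3)
m(g, T) = 1 + g (m(g, T) = 4 + (g - 1*3) = 4 + (g - 3) = 4 + (-3 + g) = 1 + g)
Q = 4000 (Q = 400*(1 + 9) = 400*10 = 4000)
Z((8 + I)²)/Q = -183/4000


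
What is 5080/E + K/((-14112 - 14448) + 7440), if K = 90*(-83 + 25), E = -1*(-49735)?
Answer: 1223021/3501344 ≈ 0.34930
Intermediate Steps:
E = 49735
K = -5220 (K = 90*(-58) = -5220)
5080/E + K/((-14112 - 14448) + 7440) = 5080/49735 - 5220/((-14112 - 14448) + 7440) = 5080*(1/49735) - 5220/(-28560 + 7440) = 1016/9947 - 5220/(-21120) = 1016/9947 - 5220*(-1/21120) = 1016/9947 + 87/352 = 1223021/3501344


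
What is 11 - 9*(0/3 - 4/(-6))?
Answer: 5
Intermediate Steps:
11 - 9*(0/3 - 4/(-6)) = 11 - 9*(0*(⅓) - 4*(-⅙)) = 11 - 9*(0 + ⅔) = 11 - 9*⅔ = 11 - 6 = 5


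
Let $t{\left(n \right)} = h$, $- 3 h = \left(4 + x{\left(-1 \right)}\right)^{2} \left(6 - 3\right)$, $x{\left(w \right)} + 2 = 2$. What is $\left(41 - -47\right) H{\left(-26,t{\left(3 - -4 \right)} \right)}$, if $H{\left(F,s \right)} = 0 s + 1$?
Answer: $88$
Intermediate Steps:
$x{\left(w \right)} = 0$ ($x{\left(w \right)} = -2 + 2 = 0$)
$h = -16$ ($h = - \frac{\left(4 + 0\right)^{2} \left(6 - 3\right)}{3} = - \frac{4^{2} \cdot 3}{3} = - \frac{16 \cdot 3}{3} = \left(- \frac{1}{3}\right) 48 = -16$)
$t{\left(n \right)} = -16$
$H{\left(F,s \right)} = 1$ ($H{\left(F,s \right)} = 0 + 1 = 1$)
$\left(41 - -47\right) H{\left(-26,t{\left(3 - -4 \right)} \right)} = \left(41 - -47\right) 1 = \left(41 + 47\right) 1 = 88 \cdot 1 = 88$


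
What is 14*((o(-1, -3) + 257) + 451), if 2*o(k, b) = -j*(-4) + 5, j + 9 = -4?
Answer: 9583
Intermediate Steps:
j = -13 (j = -9 - 4 = -13)
o(k, b) = -47/2 (o(k, b) = (-1*(-13)*(-4) + 5)/2 = (13*(-4) + 5)/2 = (-52 + 5)/2 = (1/2)*(-47) = -47/2)
14*((o(-1, -3) + 257) + 451) = 14*((-47/2 + 257) + 451) = 14*(467/2 + 451) = 14*(1369/2) = 9583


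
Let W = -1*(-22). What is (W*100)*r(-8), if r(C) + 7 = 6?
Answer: -2200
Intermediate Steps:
r(C) = -1 (r(C) = -7 + 6 = -1)
W = 22
(W*100)*r(-8) = (22*100)*(-1) = 2200*(-1) = -2200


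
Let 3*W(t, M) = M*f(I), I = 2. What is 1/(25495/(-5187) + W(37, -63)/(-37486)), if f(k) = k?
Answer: -97219941/477743858 ≈ -0.20350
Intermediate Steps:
W(t, M) = 2*M/3 (W(t, M) = (M*2)/3 = (2*M)/3 = 2*M/3)
1/(25495/(-5187) + W(37, -63)/(-37486)) = 1/(25495/(-5187) + ((2/3)*(-63))/(-37486)) = 1/(25495*(-1/5187) - 42*(-1/37486)) = 1/(-25495/5187 + 21/18743) = 1/(-477743858/97219941) = -97219941/477743858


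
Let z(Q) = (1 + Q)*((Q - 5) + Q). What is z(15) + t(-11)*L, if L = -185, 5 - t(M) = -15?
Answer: -3300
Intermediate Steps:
t(M) = 20 (t(M) = 5 - 1*(-15) = 5 + 15 = 20)
z(Q) = (1 + Q)*(-5 + 2*Q) (z(Q) = (1 + Q)*((-5 + Q) + Q) = (1 + Q)*(-5 + 2*Q))
z(15) + t(-11)*L = (-5 - 3*15 + 2*15**2) + 20*(-185) = (-5 - 45 + 2*225) - 3700 = (-5 - 45 + 450) - 3700 = 400 - 3700 = -3300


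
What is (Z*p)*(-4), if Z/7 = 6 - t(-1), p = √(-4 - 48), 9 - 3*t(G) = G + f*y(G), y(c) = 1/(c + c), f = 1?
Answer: -140*I*√13 ≈ -504.78*I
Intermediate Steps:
y(c) = 1/(2*c)
t(G) = 3 - G/3 - 1/(6*G) (t(G) = 3 - (G + 1*(1/(2*G)))/3 = 3 - (G + 1/(2*G))/3 = 3 + (-G/3 - 1/(6*G)) = 3 - G/3 - 1/(6*G))
p = 2*I*√13 (p = √(-52) = 2*I*√13 ≈ 7.2111*I)
Z = 35/2 (Z = 7*(6 - (3 - ⅓*(-1) - ⅙/(-1))) = 7*(6 - (3 + ⅓ - ⅙*(-1))) = 7*(6 - (3 + ⅓ + ⅙)) = 7*(6 - 1*7/2) = 7*(6 - 7/2) = 7*(5/2) = 35/2 ≈ 17.500)
(Z*p)*(-4) = (35*(2*I*√13)/2)*(-4) = (35*I*√13)*(-4) = -140*I*√13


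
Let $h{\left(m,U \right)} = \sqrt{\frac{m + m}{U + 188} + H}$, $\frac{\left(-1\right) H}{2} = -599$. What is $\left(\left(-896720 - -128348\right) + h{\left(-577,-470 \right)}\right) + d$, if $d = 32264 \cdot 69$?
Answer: $1457844 + \frac{\sqrt{23898795}}{141} \approx 1.4579 \cdot 10^{6}$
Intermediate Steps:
$H = 1198$ ($H = \left(-2\right) \left(-599\right) = 1198$)
$h{\left(m,U \right)} = \sqrt{1198 + \frac{2 m}{188 + U}}$ ($h{\left(m,U \right)} = \sqrt{\frac{m + m}{U + 188} + 1198} = \sqrt{\frac{2 m}{188 + U} + 1198} = \sqrt{1198 + \frac{2 m}{188 + U}}$)
$d = 2226216$
$\left(\left(-896720 - -128348\right) + h{\left(-577,-470 \right)}\right) + d = \left(\left(-896720 - -128348\right) + \sqrt{2} \sqrt{\frac{112612 - 577 + 599 \left(-470\right)}{188 - 470}}\right) + 2226216 = \left(\left(-896720 + 128348\right) + \sqrt{2} \sqrt{\frac{112612 - 577 - 281530}{-282}}\right) + 2226216 = \left(-768372 + \sqrt{2} \sqrt{\left(- \frac{1}{282}\right) \left(-169495\right)}\right) + 2226216 = \left(-768372 + \sqrt{2} \sqrt{\frac{169495}{282}}\right) + 2226216 = \left(-768372 + \sqrt{2} \frac{\sqrt{47797590}}{282}\right) + 2226216 = \left(-768372 + \frac{\sqrt{23898795}}{141}\right) + 2226216 = 1457844 + \frac{\sqrt{23898795}}{141}$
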